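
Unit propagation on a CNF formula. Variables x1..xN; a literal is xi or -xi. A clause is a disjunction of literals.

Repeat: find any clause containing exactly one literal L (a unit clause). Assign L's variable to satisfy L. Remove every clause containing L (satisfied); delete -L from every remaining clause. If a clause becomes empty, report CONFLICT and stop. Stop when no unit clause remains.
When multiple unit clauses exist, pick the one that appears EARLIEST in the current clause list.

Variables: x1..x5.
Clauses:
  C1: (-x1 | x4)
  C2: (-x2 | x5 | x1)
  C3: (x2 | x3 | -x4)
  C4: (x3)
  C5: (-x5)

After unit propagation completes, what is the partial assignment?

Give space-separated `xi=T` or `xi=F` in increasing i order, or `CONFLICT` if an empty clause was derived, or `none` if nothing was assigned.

Answer: x3=T x5=F

Derivation:
unit clause [3] forces x3=T; simplify:
  satisfied 2 clause(s); 3 remain; assigned so far: [3]
unit clause [-5] forces x5=F; simplify:
  drop 5 from [-2, 5, 1] -> [-2, 1]
  satisfied 1 clause(s); 2 remain; assigned so far: [3, 5]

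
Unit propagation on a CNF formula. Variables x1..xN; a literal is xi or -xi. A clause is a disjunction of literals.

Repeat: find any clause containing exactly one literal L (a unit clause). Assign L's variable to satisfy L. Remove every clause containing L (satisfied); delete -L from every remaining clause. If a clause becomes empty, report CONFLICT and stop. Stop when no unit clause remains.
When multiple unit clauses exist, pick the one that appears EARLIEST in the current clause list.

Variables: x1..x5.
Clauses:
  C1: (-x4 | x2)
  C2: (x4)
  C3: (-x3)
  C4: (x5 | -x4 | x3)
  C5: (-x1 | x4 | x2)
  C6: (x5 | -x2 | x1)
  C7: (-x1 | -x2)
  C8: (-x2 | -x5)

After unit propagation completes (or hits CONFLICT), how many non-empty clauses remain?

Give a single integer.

unit clause [4] forces x4=T; simplify:
  drop -4 from [-4, 2] -> [2]
  drop -4 from [5, -4, 3] -> [5, 3]
  satisfied 2 clause(s); 6 remain; assigned so far: [4]
unit clause [2] forces x2=T; simplify:
  drop -2 from [5, -2, 1] -> [5, 1]
  drop -2 from [-1, -2] -> [-1]
  drop -2 from [-2, -5] -> [-5]
  satisfied 1 clause(s); 5 remain; assigned so far: [2, 4]
unit clause [-3] forces x3=F; simplify:
  drop 3 from [5, 3] -> [5]
  satisfied 1 clause(s); 4 remain; assigned so far: [2, 3, 4]
unit clause [5] forces x5=T; simplify:
  drop -5 from [-5] -> [] (empty!)
  satisfied 2 clause(s); 2 remain; assigned so far: [2, 3, 4, 5]
CONFLICT (empty clause)

Answer: 1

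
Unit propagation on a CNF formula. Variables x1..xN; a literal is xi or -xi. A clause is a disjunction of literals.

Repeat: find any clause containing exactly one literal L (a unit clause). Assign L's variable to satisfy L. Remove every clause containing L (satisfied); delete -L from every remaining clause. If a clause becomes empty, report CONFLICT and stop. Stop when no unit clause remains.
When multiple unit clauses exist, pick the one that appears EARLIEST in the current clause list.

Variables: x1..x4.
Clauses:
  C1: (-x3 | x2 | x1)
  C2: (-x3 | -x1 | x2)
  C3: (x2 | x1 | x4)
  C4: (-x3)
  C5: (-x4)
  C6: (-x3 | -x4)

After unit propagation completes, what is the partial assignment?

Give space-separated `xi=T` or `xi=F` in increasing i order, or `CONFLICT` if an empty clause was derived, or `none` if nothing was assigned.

Answer: x3=F x4=F

Derivation:
unit clause [-3] forces x3=F; simplify:
  satisfied 4 clause(s); 2 remain; assigned so far: [3]
unit clause [-4] forces x4=F; simplify:
  drop 4 from [2, 1, 4] -> [2, 1]
  satisfied 1 clause(s); 1 remain; assigned so far: [3, 4]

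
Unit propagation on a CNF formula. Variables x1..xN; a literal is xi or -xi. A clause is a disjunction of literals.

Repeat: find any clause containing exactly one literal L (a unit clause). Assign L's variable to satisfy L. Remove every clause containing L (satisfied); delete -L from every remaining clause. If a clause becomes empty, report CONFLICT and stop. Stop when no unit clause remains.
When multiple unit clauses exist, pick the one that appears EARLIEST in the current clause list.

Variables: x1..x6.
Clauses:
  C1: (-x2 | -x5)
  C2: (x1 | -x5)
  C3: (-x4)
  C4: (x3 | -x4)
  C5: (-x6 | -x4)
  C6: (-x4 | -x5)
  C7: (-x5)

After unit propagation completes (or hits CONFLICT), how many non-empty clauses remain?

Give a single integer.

unit clause [-4] forces x4=F; simplify:
  satisfied 4 clause(s); 3 remain; assigned so far: [4]
unit clause [-5] forces x5=F; simplify:
  satisfied 3 clause(s); 0 remain; assigned so far: [4, 5]

Answer: 0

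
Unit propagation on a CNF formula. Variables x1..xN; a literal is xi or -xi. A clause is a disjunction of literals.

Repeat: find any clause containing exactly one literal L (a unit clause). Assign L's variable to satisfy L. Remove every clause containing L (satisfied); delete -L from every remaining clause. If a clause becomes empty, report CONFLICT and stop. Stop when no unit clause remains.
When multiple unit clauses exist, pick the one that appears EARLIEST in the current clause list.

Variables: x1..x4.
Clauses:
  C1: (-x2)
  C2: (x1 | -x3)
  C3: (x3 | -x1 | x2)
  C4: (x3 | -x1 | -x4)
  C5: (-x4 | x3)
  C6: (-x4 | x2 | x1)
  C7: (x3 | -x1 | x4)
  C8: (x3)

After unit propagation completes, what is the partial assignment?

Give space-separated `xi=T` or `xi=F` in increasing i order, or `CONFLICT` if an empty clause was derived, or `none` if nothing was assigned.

Answer: x1=T x2=F x3=T

Derivation:
unit clause [-2] forces x2=F; simplify:
  drop 2 from [3, -1, 2] -> [3, -1]
  drop 2 from [-4, 2, 1] -> [-4, 1]
  satisfied 1 clause(s); 7 remain; assigned so far: [2]
unit clause [3] forces x3=T; simplify:
  drop -3 from [1, -3] -> [1]
  satisfied 5 clause(s); 2 remain; assigned so far: [2, 3]
unit clause [1] forces x1=T; simplify:
  satisfied 2 clause(s); 0 remain; assigned so far: [1, 2, 3]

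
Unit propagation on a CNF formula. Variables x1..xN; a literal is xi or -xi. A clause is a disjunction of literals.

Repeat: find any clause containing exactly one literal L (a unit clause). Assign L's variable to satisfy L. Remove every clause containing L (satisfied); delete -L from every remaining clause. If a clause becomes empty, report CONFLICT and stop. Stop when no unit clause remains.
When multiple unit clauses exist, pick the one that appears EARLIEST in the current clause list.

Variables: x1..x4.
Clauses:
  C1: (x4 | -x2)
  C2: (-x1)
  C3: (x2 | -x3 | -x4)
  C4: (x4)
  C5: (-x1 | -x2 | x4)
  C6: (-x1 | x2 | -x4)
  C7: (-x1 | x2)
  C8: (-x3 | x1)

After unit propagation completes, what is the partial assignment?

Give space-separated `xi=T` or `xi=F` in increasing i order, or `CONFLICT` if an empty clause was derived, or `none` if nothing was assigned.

unit clause [-1] forces x1=F; simplify:
  drop 1 from [-3, 1] -> [-3]
  satisfied 4 clause(s); 4 remain; assigned so far: [1]
unit clause [4] forces x4=T; simplify:
  drop -4 from [2, -3, -4] -> [2, -3]
  satisfied 2 clause(s); 2 remain; assigned so far: [1, 4]
unit clause [-3] forces x3=F; simplify:
  satisfied 2 clause(s); 0 remain; assigned so far: [1, 3, 4]

Answer: x1=F x3=F x4=T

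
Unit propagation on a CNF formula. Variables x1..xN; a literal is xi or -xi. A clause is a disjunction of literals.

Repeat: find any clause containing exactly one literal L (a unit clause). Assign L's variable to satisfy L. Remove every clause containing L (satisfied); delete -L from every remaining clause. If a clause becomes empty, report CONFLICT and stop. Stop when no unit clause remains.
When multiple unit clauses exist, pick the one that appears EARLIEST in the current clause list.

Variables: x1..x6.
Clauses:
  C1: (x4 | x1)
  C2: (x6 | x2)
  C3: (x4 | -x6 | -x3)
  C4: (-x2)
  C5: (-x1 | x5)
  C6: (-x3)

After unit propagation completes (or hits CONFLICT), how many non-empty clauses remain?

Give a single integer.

Answer: 2

Derivation:
unit clause [-2] forces x2=F; simplify:
  drop 2 from [6, 2] -> [6]
  satisfied 1 clause(s); 5 remain; assigned so far: [2]
unit clause [6] forces x6=T; simplify:
  drop -6 from [4, -6, -3] -> [4, -3]
  satisfied 1 clause(s); 4 remain; assigned so far: [2, 6]
unit clause [-3] forces x3=F; simplify:
  satisfied 2 clause(s); 2 remain; assigned so far: [2, 3, 6]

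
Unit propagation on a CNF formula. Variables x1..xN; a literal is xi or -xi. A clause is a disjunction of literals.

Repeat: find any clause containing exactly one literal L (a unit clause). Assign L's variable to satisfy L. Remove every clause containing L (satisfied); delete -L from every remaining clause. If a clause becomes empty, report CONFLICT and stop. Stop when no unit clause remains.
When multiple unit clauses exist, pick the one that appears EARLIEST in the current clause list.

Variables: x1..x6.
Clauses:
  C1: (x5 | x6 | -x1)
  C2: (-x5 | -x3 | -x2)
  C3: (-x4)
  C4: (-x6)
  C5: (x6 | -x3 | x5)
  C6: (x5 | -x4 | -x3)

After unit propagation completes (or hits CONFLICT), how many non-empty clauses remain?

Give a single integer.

Answer: 3

Derivation:
unit clause [-4] forces x4=F; simplify:
  satisfied 2 clause(s); 4 remain; assigned so far: [4]
unit clause [-6] forces x6=F; simplify:
  drop 6 from [5, 6, -1] -> [5, -1]
  drop 6 from [6, -3, 5] -> [-3, 5]
  satisfied 1 clause(s); 3 remain; assigned so far: [4, 6]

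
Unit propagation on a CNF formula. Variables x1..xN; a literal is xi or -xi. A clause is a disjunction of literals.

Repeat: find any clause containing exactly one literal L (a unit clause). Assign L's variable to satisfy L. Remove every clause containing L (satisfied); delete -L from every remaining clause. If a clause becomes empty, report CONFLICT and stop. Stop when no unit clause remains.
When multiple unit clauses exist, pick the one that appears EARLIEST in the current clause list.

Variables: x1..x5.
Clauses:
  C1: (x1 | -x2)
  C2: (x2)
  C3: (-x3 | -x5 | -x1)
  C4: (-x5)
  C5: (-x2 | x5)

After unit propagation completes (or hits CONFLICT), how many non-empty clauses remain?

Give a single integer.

unit clause [2] forces x2=T; simplify:
  drop -2 from [1, -2] -> [1]
  drop -2 from [-2, 5] -> [5]
  satisfied 1 clause(s); 4 remain; assigned so far: [2]
unit clause [1] forces x1=T; simplify:
  drop -1 from [-3, -5, -1] -> [-3, -5]
  satisfied 1 clause(s); 3 remain; assigned so far: [1, 2]
unit clause [-5] forces x5=F; simplify:
  drop 5 from [5] -> [] (empty!)
  satisfied 2 clause(s); 1 remain; assigned so far: [1, 2, 5]
CONFLICT (empty clause)

Answer: 0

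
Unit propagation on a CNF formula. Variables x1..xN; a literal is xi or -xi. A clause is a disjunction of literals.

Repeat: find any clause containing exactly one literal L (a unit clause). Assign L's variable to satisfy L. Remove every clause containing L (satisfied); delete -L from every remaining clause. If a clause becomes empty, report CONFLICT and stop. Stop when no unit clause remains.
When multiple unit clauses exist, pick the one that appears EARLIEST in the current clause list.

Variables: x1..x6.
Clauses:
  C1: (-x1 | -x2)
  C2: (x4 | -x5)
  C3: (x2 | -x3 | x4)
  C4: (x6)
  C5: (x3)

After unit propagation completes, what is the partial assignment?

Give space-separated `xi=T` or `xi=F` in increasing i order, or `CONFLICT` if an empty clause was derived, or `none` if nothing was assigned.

unit clause [6] forces x6=T; simplify:
  satisfied 1 clause(s); 4 remain; assigned so far: [6]
unit clause [3] forces x3=T; simplify:
  drop -3 from [2, -3, 4] -> [2, 4]
  satisfied 1 clause(s); 3 remain; assigned so far: [3, 6]

Answer: x3=T x6=T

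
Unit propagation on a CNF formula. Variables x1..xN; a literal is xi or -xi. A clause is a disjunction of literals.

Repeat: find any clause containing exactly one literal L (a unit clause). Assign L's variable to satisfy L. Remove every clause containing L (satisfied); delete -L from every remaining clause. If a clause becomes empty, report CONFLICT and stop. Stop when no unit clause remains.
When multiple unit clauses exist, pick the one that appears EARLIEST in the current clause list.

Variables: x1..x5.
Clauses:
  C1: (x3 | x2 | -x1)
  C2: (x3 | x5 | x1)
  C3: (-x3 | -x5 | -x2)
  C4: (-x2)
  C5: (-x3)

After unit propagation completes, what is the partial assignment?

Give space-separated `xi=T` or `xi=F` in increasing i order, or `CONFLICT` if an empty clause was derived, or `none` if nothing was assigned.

Answer: x1=F x2=F x3=F x5=T

Derivation:
unit clause [-2] forces x2=F; simplify:
  drop 2 from [3, 2, -1] -> [3, -1]
  satisfied 2 clause(s); 3 remain; assigned so far: [2]
unit clause [-3] forces x3=F; simplify:
  drop 3 from [3, -1] -> [-1]
  drop 3 from [3, 5, 1] -> [5, 1]
  satisfied 1 clause(s); 2 remain; assigned so far: [2, 3]
unit clause [-1] forces x1=F; simplify:
  drop 1 from [5, 1] -> [5]
  satisfied 1 clause(s); 1 remain; assigned so far: [1, 2, 3]
unit clause [5] forces x5=T; simplify:
  satisfied 1 clause(s); 0 remain; assigned so far: [1, 2, 3, 5]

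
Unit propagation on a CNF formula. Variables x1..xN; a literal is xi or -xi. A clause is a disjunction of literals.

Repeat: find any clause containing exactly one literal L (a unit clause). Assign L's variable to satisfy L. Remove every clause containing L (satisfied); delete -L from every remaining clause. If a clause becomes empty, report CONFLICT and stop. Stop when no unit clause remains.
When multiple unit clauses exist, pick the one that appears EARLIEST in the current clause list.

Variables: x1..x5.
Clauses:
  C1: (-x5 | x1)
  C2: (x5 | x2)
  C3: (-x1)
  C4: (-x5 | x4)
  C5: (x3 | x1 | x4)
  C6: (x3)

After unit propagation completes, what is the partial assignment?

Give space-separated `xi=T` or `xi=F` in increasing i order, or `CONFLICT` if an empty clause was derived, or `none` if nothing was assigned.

Answer: x1=F x2=T x3=T x5=F

Derivation:
unit clause [-1] forces x1=F; simplify:
  drop 1 from [-5, 1] -> [-5]
  drop 1 from [3, 1, 4] -> [3, 4]
  satisfied 1 clause(s); 5 remain; assigned so far: [1]
unit clause [-5] forces x5=F; simplify:
  drop 5 from [5, 2] -> [2]
  satisfied 2 clause(s); 3 remain; assigned so far: [1, 5]
unit clause [2] forces x2=T; simplify:
  satisfied 1 clause(s); 2 remain; assigned so far: [1, 2, 5]
unit clause [3] forces x3=T; simplify:
  satisfied 2 clause(s); 0 remain; assigned so far: [1, 2, 3, 5]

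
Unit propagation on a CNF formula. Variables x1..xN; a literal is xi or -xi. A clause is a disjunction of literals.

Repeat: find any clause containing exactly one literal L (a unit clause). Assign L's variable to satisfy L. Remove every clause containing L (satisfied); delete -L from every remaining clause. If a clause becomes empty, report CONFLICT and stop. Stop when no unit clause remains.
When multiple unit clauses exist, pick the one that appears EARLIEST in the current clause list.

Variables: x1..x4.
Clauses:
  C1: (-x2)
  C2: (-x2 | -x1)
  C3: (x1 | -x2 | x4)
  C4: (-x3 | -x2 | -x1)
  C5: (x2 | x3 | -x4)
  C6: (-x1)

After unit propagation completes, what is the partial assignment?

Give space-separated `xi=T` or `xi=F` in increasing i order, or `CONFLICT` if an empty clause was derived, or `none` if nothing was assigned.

Answer: x1=F x2=F

Derivation:
unit clause [-2] forces x2=F; simplify:
  drop 2 from [2, 3, -4] -> [3, -4]
  satisfied 4 clause(s); 2 remain; assigned so far: [2]
unit clause [-1] forces x1=F; simplify:
  satisfied 1 clause(s); 1 remain; assigned so far: [1, 2]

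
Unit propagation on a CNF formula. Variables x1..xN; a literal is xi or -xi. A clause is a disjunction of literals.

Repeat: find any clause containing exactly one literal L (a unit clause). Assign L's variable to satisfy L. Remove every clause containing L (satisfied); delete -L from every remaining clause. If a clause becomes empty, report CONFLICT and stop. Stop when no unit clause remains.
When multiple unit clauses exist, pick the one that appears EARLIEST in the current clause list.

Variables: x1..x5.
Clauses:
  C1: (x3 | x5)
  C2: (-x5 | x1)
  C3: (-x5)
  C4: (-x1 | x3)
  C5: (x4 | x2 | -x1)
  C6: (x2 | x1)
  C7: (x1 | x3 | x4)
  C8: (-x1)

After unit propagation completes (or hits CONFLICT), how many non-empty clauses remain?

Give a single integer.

unit clause [-5] forces x5=F; simplify:
  drop 5 from [3, 5] -> [3]
  satisfied 2 clause(s); 6 remain; assigned so far: [5]
unit clause [3] forces x3=T; simplify:
  satisfied 3 clause(s); 3 remain; assigned so far: [3, 5]
unit clause [-1] forces x1=F; simplify:
  drop 1 from [2, 1] -> [2]
  satisfied 2 clause(s); 1 remain; assigned so far: [1, 3, 5]
unit clause [2] forces x2=T; simplify:
  satisfied 1 clause(s); 0 remain; assigned so far: [1, 2, 3, 5]

Answer: 0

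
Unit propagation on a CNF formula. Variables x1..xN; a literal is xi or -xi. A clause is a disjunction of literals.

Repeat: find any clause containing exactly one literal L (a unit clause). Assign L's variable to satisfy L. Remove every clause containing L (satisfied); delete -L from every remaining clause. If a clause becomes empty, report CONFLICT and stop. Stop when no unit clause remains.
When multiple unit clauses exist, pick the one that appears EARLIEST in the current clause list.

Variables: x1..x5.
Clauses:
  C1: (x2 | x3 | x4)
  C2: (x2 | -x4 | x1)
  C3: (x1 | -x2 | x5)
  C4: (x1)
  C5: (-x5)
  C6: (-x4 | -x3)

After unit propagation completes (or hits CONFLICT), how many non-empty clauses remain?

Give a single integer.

Answer: 2

Derivation:
unit clause [1] forces x1=T; simplify:
  satisfied 3 clause(s); 3 remain; assigned so far: [1]
unit clause [-5] forces x5=F; simplify:
  satisfied 1 clause(s); 2 remain; assigned so far: [1, 5]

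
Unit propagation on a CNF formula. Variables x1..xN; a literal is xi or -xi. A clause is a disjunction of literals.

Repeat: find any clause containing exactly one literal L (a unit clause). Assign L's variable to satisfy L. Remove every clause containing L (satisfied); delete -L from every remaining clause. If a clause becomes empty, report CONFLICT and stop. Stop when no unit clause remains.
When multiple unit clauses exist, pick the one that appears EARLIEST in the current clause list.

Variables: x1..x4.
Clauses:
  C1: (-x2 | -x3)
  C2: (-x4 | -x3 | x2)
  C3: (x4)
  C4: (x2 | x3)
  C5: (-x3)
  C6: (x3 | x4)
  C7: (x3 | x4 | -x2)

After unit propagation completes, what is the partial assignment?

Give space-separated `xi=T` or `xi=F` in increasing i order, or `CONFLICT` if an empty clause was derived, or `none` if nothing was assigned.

Answer: x2=T x3=F x4=T

Derivation:
unit clause [4] forces x4=T; simplify:
  drop -4 from [-4, -3, 2] -> [-3, 2]
  satisfied 3 clause(s); 4 remain; assigned so far: [4]
unit clause [-3] forces x3=F; simplify:
  drop 3 from [2, 3] -> [2]
  satisfied 3 clause(s); 1 remain; assigned so far: [3, 4]
unit clause [2] forces x2=T; simplify:
  satisfied 1 clause(s); 0 remain; assigned so far: [2, 3, 4]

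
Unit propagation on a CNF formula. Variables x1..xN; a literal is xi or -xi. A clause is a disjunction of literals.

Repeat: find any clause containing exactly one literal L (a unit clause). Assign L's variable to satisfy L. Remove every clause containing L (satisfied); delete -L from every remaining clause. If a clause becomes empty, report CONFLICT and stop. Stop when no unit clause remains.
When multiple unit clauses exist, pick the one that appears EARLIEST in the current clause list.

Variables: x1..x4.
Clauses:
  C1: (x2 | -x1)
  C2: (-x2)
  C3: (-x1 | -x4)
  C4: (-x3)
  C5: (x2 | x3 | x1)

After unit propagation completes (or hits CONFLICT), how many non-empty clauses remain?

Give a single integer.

unit clause [-2] forces x2=F; simplify:
  drop 2 from [2, -1] -> [-1]
  drop 2 from [2, 3, 1] -> [3, 1]
  satisfied 1 clause(s); 4 remain; assigned so far: [2]
unit clause [-1] forces x1=F; simplify:
  drop 1 from [3, 1] -> [3]
  satisfied 2 clause(s); 2 remain; assigned so far: [1, 2]
unit clause [-3] forces x3=F; simplify:
  drop 3 from [3] -> [] (empty!)
  satisfied 1 clause(s); 1 remain; assigned so far: [1, 2, 3]
CONFLICT (empty clause)

Answer: 0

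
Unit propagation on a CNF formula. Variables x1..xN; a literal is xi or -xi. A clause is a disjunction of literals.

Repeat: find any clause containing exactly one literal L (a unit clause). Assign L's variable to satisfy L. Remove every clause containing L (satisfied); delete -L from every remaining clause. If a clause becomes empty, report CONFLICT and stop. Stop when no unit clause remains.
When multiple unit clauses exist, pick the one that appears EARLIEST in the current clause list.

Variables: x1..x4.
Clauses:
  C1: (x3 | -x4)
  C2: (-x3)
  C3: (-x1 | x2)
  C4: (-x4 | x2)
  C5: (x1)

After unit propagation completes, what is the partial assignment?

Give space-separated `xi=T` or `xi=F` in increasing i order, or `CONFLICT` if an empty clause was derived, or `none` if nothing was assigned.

unit clause [-3] forces x3=F; simplify:
  drop 3 from [3, -4] -> [-4]
  satisfied 1 clause(s); 4 remain; assigned so far: [3]
unit clause [-4] forces x4=F; simplify:
  satisfied 2 clause(s); 2 remain; assigned so far: [3, 4]
unit clause [1] forces x1=T; simplify:
  drop -1 from [-1, 2] -> [2]
  satisfied 1 clause(s); 1 remain; assigned so far: [1, 3, 4]
unit clause [2] forces x2=T; simplify:
  satisfied 1 clause(s); 0 remain; assigned so far: [1, 2, 3, 4]

Answer: x1=T x2=T x3=F x4=F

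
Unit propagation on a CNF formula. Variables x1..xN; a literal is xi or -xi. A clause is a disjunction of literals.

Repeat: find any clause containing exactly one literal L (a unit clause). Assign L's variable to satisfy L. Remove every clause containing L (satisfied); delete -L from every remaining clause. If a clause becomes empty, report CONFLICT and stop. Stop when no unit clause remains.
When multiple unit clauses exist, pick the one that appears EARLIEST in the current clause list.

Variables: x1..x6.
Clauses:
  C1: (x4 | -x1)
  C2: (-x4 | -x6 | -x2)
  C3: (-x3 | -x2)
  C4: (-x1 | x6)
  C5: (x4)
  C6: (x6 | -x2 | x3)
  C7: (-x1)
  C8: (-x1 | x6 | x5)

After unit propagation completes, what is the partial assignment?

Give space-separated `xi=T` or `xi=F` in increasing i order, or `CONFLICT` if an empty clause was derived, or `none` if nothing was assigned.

unit clause [4] forces x4=T; simplify:
  drop -4 from [-4, -6, -2] -> [-6, -2]
  satisfied 2 clause(s); 6 remain; assigned so far: [4]
unit clause [-1] forces x1=F; simplify:
  satisfied 3 clause(s); 3 remain; assigned so far: [1, 4]

Answer: x1=F x4=T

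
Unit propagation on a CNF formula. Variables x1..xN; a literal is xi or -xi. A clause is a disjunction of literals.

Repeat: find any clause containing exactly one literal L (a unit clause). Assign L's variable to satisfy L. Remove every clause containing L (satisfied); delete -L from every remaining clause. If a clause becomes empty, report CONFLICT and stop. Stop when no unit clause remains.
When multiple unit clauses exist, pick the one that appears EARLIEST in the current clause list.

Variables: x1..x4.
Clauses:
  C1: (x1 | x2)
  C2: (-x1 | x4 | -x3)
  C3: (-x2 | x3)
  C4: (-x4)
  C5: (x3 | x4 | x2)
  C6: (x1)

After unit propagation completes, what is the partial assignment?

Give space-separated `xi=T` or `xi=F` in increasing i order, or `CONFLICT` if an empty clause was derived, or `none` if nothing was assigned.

unit clause [-4] forces x4=F; simplify:
  drop 4 from [-1, 4, -3] -> [-1, -3]
  drop 4 from [3, 4, 2] -> [3, 2]
  satisfied 1 clause(s); 5 remain; assigned so far: [4]
unit clause [1] forces x1=T; simplify:
  drop -1 from [-1, -3] -> [-3]
  satisfied 2 clause(s); 3 remain; assigned so far: [1, 4]
unit clause [-3] forces x3=F; simplify:
  drop 3 from [-2, 3] -> [-2]
  drop 3 from [3, 2] -> [2]
  satisfied 1 clause(s); 2 remain; assigned so far: [1, 3, 4]
unit clause [-2] forces x2=F; simplify:
  drop 2 from [2] -> [] (empty!)
  satisfied 1 clause(s); 1 remain; assigned so far: [1, 2, 3, 4]
CONFLICT (empty clause)

Answer: CONFLICT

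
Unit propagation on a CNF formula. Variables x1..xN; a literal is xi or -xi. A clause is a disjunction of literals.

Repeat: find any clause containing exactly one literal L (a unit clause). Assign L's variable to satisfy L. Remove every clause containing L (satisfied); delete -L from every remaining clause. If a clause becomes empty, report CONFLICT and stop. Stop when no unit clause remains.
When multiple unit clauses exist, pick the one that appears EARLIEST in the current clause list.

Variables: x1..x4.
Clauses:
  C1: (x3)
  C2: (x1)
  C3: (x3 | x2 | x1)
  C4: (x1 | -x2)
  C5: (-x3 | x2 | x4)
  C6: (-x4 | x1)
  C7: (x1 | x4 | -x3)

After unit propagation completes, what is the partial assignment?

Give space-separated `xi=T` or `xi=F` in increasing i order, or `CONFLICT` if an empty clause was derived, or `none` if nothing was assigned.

Answer: x1=T x3=T

Derivation:
unit clause [3] forces x3=T; simplify:
  drop -3 from [-3, 2, 4] -> [2, 4]
  drop -3 from [1, 4, -3] -> [1, 4]
  satisfied 2 clause(s); 5 remain; assigned so far: [3]
unit clause [1] forces x1=T; simplify:
  satisfied 4 clause(s); 1 remain; assigned so far: [1, 3]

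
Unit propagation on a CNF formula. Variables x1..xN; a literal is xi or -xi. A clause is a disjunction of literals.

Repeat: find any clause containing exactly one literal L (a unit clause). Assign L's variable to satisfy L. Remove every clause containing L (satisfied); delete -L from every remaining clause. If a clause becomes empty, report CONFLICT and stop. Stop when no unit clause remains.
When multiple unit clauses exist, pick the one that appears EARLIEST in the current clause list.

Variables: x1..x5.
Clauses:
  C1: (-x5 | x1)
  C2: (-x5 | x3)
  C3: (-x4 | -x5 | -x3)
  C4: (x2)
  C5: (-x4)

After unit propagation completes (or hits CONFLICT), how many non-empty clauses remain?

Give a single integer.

Answer: 2

Derivation:
unit clause [2] forces x2=T; simplify:
  satisfied 1 clause(s); 4 remain; assigned so far: [2]
unit clause [-4] forces x4=F; simplify:
  satisfied 2 clause(s); 2 remain; assigned so far: [2, 4]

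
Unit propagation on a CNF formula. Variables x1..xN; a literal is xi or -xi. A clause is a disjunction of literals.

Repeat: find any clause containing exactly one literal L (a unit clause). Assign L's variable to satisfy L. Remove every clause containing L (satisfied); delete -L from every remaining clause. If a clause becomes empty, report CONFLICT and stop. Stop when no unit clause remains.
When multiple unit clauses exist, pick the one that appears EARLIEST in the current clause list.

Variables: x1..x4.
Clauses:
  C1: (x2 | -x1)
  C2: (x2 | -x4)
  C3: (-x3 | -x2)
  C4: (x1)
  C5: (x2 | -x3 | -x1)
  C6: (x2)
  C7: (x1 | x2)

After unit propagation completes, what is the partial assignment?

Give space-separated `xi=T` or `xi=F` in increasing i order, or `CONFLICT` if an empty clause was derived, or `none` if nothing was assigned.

unit clause [1] forces x1=T; simplify:
  drop -1 from [2, -1] -> [2]
  drop -1 from [2, -3, -1] -> [2, -3]
  satisfied 2 clause(s); 5 remain; assigned so far: [1]
unit clause [2] forces x2=T; simplify:
  drop -2 from [-3, -2] -> [-3]
  satisfied 4 clause(s); 1 remain; assigned so far: [1, 2]
unit clause [-3] forces x3=F; simplify:
  satisfied 1 clause(s); 0 remain; assigned so far: [1, 2, 3]

Answer: x1=T x2=T x3=F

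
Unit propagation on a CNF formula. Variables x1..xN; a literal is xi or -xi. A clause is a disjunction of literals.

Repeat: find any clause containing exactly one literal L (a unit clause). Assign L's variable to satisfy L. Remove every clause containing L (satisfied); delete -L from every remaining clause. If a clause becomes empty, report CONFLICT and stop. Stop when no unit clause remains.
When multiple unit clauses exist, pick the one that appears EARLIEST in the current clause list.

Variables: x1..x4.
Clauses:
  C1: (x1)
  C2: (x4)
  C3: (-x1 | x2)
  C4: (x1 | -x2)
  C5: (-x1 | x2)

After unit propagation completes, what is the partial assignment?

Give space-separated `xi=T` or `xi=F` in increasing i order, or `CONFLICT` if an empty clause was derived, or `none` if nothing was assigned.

unit clause [1] forces x1=T; simplify:
  drop -1 from [-1, 2] -> [2]
  drop -1 from [-1, 2] -> [2]
  satisfied 2 clause(s); 3 remain; assigned so far: [1]
unit clause [4] forces x4=T; simplify:
  satisfied 1 clause(s); 2 remain; assigned so far: [1, 4]
unit clause [2] forces x2=T; simplify:
  satisfied 2 clause(s); 0 remain; assigned so far: [1, 2, 4]

Answer: x1=T x2=T x4=T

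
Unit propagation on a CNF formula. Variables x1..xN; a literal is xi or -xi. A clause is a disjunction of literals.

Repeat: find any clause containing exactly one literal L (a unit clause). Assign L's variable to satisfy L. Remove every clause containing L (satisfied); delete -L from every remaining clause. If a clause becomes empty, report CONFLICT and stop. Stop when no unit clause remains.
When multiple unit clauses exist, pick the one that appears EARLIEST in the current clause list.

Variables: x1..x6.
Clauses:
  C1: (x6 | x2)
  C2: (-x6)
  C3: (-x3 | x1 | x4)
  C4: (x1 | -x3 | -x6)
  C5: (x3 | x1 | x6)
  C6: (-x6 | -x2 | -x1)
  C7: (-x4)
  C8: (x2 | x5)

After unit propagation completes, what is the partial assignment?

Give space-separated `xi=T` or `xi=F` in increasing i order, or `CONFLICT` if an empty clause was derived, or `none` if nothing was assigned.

unit clause [-6] forces x6=F; simplify:
  drop 6 from [6, 2] -> [2]
  drop 6 from [3, 1, 6] -> [3, 1]
  satisfied 3 clause(s); 5 remain; assigned so far: [6]
unit clause [2] forces x2=T; simplify:
  satisfied 2 clause(s); 3 remain; assigned so far: [2, 6]
unit clause [-4] forces x4=F; simplify:
  drop 4 from [-3, 1, 4] -> [-3, 1]
  satisfied 1 clause(s); 2 remain; assigned so far: [2, 4, 6]

Answer: x2=T x4=F x6=F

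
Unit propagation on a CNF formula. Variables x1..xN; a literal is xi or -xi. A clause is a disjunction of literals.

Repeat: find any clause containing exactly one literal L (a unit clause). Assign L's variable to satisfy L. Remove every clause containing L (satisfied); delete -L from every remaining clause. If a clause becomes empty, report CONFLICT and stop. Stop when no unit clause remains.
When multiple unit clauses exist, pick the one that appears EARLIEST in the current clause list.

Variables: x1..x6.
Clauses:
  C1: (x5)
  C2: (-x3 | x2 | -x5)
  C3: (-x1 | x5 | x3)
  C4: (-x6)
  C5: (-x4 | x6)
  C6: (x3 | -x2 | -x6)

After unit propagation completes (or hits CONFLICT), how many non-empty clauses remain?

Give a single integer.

unit clause [5] forces x5=T; simplify:
  drop -5 from [-3, 2, -5] -> [-3, 2]
  satisfied 2 clause(s); 4 remain; assigned so far: [5]
unit clause [-6] forces x6=F; simplify:
  drop 6 from [-4, 6] -> [-4]
  satisfied 2 clause(s); 2 remain; assigned so far: [5, 6]
unit clause [-4] forces x4=F; simplify:
  satisfied 1 clause(s); 1 remain; assigned so far: [4, 5, 6]

Answer: 1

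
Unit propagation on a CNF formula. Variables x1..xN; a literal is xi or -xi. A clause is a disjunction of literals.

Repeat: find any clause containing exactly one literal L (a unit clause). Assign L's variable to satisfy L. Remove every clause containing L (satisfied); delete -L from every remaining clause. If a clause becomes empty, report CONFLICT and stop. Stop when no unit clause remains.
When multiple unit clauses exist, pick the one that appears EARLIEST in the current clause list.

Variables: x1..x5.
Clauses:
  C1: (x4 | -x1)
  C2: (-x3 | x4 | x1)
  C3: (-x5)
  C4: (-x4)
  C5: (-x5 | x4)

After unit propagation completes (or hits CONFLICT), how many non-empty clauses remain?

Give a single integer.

unit clause [-5] forces x5=F; simplify:
  satisfied 2 clause(s); 3 remain; assigned so far: [5]
unit clause [-4] forces x4=F; simplify:
  drop 4 from [4, -1] -> [-1]
  drop 4 from [-3, 4, 1] -> [-3, 1]
  satisfied 1 clause(s); 2 remain; assigned so far: [4, 5]
unit clause [-1] forces x1=F; simplify:
  drop 1 from [-3, 1] -> [-3]
  satisfied 1 clause(s); 1 remain; assigned so far: [1, 4, 5]
unit clause [-3] forces x3=F; simplify:
  satisfied 1 clause(s); 0 remain; assigned so far: [1, 3, 4, 5]

Answer: 0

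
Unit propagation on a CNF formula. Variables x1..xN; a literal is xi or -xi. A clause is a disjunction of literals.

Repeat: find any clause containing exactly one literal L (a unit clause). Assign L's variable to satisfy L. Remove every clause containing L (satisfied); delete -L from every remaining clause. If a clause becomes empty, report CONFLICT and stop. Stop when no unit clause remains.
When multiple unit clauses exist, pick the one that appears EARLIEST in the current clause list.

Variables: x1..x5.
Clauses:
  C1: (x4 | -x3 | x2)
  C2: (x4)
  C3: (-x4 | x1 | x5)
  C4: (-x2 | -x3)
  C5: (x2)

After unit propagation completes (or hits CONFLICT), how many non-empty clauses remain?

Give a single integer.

Answer: 1

Derivation:
unit clause [4] forces x4=T; simplify:
  drop -4 from [-4, 1, 5] -> [1, 5]
  satisfied 2 clause(s); 3 remain; assigned so far: [4]
unit clause [2] forces x2=T; simplify:
  drop -2 from [-2, -3] -> [-3]
  satisfied 1 clause(s); 2 remain; assigned so far: [2, 4]
unit clause [-3] forces x3=F; simplify:
  satisfied 1 clause(s); 1 remain; assigned so far: [2, 3, 4]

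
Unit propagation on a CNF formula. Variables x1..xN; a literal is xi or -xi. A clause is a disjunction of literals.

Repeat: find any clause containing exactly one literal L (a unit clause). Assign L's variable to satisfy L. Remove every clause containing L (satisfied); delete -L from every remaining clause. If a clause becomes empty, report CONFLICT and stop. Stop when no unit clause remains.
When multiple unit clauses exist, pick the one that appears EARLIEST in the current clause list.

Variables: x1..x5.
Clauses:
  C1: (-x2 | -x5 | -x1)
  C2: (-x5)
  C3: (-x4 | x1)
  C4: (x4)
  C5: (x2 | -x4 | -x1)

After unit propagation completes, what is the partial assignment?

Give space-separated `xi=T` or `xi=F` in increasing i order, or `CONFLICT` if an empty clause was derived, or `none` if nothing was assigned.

unit clause [-5] forces x5=F; simplify:
  satisfied 2 clause(s); 3 remain; assigned so far: [5]
unit clause [4] forces x4=T; simplify:
  drop -4 from [-4, 1] -> [1]
  drop -4 from [2, -4, -1] -> [2, -1]
  satisfied 1 clause(s); 2 remain; assigned so far: [4, 5]
unit clause [1] forces x1=T; simplify:
  drop -1 from [2, -1] -> [2]
  satisfied 1 clause(s); 1 remain; assigned so far: [1, 4, 5]
unit clause [2] forces x2=T; simplify:
  satisfied 1 clause(s); 0 remain; assigned so far: [1, 2, 4, 5]

Answer: x1=T x2=T x4=T x5=F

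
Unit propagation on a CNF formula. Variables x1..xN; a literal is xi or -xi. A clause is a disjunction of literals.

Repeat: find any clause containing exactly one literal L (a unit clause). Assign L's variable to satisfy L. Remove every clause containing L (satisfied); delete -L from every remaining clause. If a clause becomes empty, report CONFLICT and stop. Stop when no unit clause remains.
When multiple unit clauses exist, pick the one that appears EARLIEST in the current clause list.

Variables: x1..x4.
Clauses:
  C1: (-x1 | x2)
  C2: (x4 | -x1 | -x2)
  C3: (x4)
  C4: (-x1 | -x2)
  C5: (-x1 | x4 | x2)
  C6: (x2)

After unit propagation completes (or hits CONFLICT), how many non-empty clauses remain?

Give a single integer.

unit clause [4] forces x4=T; simplify:
  satisfied 3 clause(s); 3 remain; assigned so far: [4]
unit clause [2] forces x2=T; simplify:
  drop -2 from [-1, -2] -> [-1]
  satisfied 2 clause(s); 1 remain; assigned so far: [2, 4]
unit clause [-1] forces x1=F; simplify:
  satisfied 1 clause(s); 0 remain; assigned so far: [1, 2, 4]

Answer: 0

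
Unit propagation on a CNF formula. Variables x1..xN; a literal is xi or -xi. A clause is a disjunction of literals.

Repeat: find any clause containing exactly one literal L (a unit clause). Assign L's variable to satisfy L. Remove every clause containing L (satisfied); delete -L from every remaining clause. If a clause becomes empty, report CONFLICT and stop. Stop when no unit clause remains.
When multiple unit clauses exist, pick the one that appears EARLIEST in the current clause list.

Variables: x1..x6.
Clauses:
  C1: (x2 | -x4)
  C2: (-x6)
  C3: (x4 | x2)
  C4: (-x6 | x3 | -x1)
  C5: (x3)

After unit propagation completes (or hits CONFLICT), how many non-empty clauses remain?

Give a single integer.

unit clause [-6] forces x6=F; simplify:
  satisfied 2 clause(s); 3 remain; assigned so far: [6]
unit clause [3] forces x3=T; simplify:
  satisfied 1 clause(s); 2 remain; assigned so far: [3, 6]

Answer: 2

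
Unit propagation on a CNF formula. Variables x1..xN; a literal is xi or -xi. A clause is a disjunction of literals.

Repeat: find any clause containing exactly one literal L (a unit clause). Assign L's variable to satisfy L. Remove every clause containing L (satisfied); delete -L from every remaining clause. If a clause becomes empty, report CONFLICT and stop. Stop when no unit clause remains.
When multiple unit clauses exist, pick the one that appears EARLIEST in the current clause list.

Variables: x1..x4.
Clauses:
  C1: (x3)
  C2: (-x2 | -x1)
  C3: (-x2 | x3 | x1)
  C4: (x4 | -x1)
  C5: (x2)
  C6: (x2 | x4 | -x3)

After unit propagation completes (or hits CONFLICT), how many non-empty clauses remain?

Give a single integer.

Answer: 0

Derivation:
unit clause [3] forces x3=T; simplify:
  drop -3 from [2, 4, -3] -> [2, 4]
  satisfied 2 clause(s); 4 remain; assigned so far: [3]
unit clause [2] forces x2=T; simplify:
  drop -2 from [-2, -1] -> [-1]
  satisfied 2 clause(s); 2 remain; assigned so far: [2, 3]
unit clause [-1] forces x1=F; simplify:
  satisfied 2 clause(s); 0 remain; assigned so far: [1, 2, 3]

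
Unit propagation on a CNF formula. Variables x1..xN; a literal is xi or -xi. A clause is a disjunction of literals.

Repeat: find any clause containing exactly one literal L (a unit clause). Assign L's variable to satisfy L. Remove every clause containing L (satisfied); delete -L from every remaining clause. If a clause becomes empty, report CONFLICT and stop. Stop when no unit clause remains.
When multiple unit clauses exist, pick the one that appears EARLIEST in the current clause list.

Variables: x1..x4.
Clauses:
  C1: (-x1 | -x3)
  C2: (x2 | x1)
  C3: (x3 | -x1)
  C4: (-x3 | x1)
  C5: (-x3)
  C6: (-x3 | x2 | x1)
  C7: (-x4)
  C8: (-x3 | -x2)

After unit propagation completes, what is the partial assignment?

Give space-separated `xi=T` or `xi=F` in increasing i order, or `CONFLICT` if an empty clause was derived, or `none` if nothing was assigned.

Answer: x1=F x2=T x3=F x4=F

Derivation:
unit clause [-3] forces x3=F; simplify:
  drop 3 from [3, -1] -> [-1]
  satisfied 5 clause(s); 3 remain; assigned so far: [3]
unit clause [-1] forces x1=F; simplify:
  drop 1 from [2, 1] -> [2]
  satisfied 1 clause(s); 2 remain; assigned so far: [1, 3]
unit clause [2] forces x2=T; simplify:
  satisfied 1 clause(s); 1 remain; assigned so far: [1, 2, 3]
unit clause [-4] forces x4=F; simplify:
  satisfied 1 clause(s); 0 remain; assigned so far: [1, 2, 3, 4]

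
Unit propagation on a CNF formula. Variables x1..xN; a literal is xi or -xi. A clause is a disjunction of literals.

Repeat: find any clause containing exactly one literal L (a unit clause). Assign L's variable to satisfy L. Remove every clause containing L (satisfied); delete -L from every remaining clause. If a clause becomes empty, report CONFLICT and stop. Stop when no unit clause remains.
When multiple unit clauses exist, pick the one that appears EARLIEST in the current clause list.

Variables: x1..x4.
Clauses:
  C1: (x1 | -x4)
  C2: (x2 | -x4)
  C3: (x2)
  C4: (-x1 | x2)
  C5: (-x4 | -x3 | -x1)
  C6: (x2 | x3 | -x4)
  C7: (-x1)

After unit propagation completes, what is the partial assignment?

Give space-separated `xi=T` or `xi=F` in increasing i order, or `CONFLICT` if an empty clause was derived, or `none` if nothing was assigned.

Answer: x1=F x2=T x4=F

Derivation:
unit clause [2] forces x2=T; simplify:
  satisfied 4 clause(s); 3 remain; assigned so far: [2]
unit clause [-1] forces x1=F; simplify:
  drop 1 from [1, -4] -> [-4]
  satisfied 2 clause(s); 1 remain; assigned so far: [1, 2]
unit clause [-4] forces x4=F; simplify:
  satisfied 1 clause(s); 0 remain; assigned so far: [1, 2, 4]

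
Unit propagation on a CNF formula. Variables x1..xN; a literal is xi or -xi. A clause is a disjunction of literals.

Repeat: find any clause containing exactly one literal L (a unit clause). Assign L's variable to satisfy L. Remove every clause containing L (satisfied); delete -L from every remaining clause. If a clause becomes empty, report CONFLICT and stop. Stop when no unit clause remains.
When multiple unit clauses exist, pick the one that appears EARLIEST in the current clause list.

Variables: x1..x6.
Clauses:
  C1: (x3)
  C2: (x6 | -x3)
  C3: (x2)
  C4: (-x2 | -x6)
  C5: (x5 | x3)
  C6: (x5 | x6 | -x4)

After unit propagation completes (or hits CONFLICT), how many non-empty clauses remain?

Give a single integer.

Answer: 0

Derivation:
unit clause [3] forces x3=T; simplify:
  drop -3 from [6, -3] -> [6]
  satisfied 2 clause(s); 4 remain; assigned so far: [3]
unit clause [6] forces x6=T; simplify:
  drop -6 from [-2, -6] -> [-2]
  satisfied 2 clause(s); 2 remain; assigned so far: [3, 6]
unit clause [2] forces x2=T; simplify:
  drop -2 from [-2] -> [] (empty!)
  satisfied 1 clause(s); 1 remain; assigned so far: [2, 3, 6]
CONFLICT (empty clause)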